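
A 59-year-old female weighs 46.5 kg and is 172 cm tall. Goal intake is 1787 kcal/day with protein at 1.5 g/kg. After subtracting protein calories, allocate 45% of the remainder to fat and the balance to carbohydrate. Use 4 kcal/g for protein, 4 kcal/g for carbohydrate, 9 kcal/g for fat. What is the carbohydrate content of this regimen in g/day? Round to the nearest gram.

207 g/day

Protein = 1.5 × 46.5 = 69.75 g → 69.75 × 4 = 279 kcal.
Non-protein calories = 1787 − 279 = 1508 kcal.
Fat: 45% × 1508 = 678.6 kcal; carbohydrate: 829.4 kcal.
Carbohydrate: 829.4 kcal ÷ 4 kcal/g = 207.35 g.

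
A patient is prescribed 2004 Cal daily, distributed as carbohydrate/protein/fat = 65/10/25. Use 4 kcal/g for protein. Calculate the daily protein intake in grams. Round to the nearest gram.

50 g/day

Protein energy = 10% × 2004 = 200.4 kcal.
At 4 kcal/g: 200.4 ÷ 4 = 50.1 g.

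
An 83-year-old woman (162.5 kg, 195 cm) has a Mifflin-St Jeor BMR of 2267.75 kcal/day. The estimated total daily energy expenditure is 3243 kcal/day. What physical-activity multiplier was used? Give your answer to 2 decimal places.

Activity factor = TEE ÷ BMR = 3243 ÷ 2267.75 = 1.43.

1.43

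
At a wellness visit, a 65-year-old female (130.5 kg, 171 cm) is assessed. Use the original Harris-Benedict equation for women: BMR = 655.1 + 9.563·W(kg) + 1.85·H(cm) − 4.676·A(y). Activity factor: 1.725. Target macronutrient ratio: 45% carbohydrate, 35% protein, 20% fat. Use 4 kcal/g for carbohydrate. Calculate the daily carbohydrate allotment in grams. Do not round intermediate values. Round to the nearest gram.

372 g/day

Harris-Benedict: BMR = 655.1 + 9.563(130.5) + 1.85(171) − 4.676(65) = 1915.4815 kcal/day.
TEE = 1915.4815 × 1.725 = 3304.2056 kcal/day.
Carbohydrate energy = 45% × 3304.2056 = 1486.8925 kcal.
Carbohydrate = 1486.8925 ÷ 4 kcal/g = 371.7231 g.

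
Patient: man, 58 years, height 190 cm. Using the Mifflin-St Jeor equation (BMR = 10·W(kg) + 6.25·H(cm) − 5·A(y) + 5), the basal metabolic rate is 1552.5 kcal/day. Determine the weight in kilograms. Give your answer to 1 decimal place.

1552.5 = 10·W + 6.25(190) − 5(58) + 5
10·W = 1552.5 − 902.5 = 650, so W = 65 kg.

65.0 kg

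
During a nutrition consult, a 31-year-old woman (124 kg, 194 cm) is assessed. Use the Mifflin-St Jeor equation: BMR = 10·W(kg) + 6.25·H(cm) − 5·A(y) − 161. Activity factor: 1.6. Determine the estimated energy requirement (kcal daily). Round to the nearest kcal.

Mifflin-St Jeor (female): BMR = 10(124) + 6.25(194) − 5(31) − 161 = 1240 + 1212.5 − 155 − 161 = 2136.5 kcal/day.
TEE = BMR × activity factor = 2136.5 × 1.6 = 3418.4 kcal/day.

3418 kcal daily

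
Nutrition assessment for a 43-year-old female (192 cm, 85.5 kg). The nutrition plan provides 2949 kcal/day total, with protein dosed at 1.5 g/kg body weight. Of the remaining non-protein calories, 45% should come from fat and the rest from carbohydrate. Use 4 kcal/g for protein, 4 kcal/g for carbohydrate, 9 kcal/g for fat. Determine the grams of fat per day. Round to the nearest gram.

122 g/day

Protein = 1.5 × 85.5 = 128.25 g → 128.25 × 4 = 513 kcal.
Non-protein calories = 2949 − 513 = 2436 kcal.
Fat: 45% × 2436 = 1096.2 kcal; carbohydrate: 1339.8 kcal.
Fat: 1096.2 kcal ÷ 9 kcal/g = 121.8 g.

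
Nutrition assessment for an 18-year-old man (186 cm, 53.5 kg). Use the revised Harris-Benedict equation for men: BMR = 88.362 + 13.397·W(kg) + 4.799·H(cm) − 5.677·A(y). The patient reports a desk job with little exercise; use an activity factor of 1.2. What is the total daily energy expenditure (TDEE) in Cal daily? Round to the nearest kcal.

Harris-Benedict: BMR = 88.362 + 13.397(53.5) + 4.799(186) − 5.677(18) = 1595.5295 kcal/day.
TEE = BMR × activity factor = 1595.5295 × 1.2 = 1914.6354 kcal/day.

1915 Cal daily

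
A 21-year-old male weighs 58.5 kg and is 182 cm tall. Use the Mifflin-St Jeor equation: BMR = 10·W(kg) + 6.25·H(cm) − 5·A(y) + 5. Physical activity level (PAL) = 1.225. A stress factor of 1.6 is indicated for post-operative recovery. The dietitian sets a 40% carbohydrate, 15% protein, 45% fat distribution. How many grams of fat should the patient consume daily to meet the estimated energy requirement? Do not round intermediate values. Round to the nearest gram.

Mifflin-St Jeor (male): BMR = 10(58.5) + 6.25(182) − 5(21) + 5 = 585 + 1137.5 − 105 + 5 = 1622.5 kcal/day.
TEE = 1622.5 × 1.225 = 1987.5625 kcal/day.
With stress factor 1.6: 1987.5625 × 1.6 = 3180.1 kcal/day.
Fat energy = 45% × 3180.1 = 1431.045 kcal.
Fat = 1431.045 ÷ 9 kcal/g = 159.005 g.

159 g/day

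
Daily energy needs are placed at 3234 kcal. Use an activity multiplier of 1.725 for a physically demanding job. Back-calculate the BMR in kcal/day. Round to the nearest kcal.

BMR = TEE ÷ activity factor = 3234 ÷ 1.725 = 1874.7826 kcal/day.

1875 kcal/day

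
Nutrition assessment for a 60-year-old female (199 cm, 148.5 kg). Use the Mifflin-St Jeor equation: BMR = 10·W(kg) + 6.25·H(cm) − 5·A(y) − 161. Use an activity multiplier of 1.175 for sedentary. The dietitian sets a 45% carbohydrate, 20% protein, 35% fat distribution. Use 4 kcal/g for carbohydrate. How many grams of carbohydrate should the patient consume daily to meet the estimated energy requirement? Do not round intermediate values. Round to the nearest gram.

300 g/day

Mifflin-St Jeor (female): BMR = 10(148.5) + 6.25(199) − 5(60) − 161 = 1485 + 1243.75 − 300 − 161 = 2267.75 kcal/day.
TEE = 2267.75 × 1.175 = 2664.6063 kcal/day.
Carbohydrate energy = 45% × 2664.6063 = 1199.0728 kcal.
Carbohydrate = 1199.0728 ÷ 4 kcal/g = 299.7682 g.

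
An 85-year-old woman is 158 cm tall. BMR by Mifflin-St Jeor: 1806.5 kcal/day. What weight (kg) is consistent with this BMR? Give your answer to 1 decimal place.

1806.5 = 10·W + 6.25(158) − 5(85) − 161
10·W = 1806.5 − 401.5 = 1405, so W = 140.5 kg.

140.5 kg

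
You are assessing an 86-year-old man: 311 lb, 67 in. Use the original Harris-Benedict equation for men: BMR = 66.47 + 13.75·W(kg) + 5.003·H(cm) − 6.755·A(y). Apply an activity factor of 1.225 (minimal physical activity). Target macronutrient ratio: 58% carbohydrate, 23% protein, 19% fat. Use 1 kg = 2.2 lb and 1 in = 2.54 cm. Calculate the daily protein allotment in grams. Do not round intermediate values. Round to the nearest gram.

Convert to metric: weight = 311 ÷ 2.2 = 141.3636 kg; height = 67 × 2.54 = 170.18 cm.
Harris-Benedict: BMR = 66.47 + 13.75(141.3636) + 5.003(170.18) − 6.755(86) = 2280.7005 kcal/day.
TEE = 2280.7005 × 1.225 = 2793.8582 kcal/day.
Protein energy = 23% × 2793.8582 = 642.5874 kcal.
Protein = 642.5874 ÷ 4 kcal/g = 160.6468 g.

161 g/day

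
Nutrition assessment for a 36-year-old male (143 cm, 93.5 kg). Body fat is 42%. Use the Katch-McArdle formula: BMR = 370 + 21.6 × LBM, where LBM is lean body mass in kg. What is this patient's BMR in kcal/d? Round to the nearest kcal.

LBM = 93.5 × (1 − 0.42) = 54.23 kg. Katch-McArdle: BMR = 370 + 21.6 × 54.23 = 1541.368 kcal/day.

1541 kcal/d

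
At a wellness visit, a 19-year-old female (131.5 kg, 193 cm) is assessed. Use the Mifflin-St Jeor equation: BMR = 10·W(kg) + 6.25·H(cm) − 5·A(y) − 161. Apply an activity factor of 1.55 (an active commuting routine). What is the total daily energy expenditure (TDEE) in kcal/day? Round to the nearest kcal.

3511 kcal/day

Mifflin-St Jeor (female): BMR = 10(131.5) + 6.25(193) − 5(19) − 161 = 1315 + 1206.25 − 95 − 161 = 2265.25 kcal/day.
TEE = BMR × activity factor = 2265.25 × 1.55 = 3511.1375 kcal/day.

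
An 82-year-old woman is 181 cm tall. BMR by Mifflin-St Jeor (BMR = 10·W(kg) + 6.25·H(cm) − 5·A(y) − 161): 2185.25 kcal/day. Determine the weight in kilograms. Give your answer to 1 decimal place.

2185.25 = 10·W + 6.25(181) − 5(82) − 161
10·W = 2185.25 − 560.25 = 1625, so W = 162.5 kg.

162.5 kg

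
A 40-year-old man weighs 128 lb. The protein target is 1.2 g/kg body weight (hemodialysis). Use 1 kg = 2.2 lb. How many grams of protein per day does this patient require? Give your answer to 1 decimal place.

69.8 g/day

Weight in kg = 128 ÷ 2.2 = 58.1818 kg.
Protein = 1.2 g/kg × 58.1818 kg = 69.8182 g/day.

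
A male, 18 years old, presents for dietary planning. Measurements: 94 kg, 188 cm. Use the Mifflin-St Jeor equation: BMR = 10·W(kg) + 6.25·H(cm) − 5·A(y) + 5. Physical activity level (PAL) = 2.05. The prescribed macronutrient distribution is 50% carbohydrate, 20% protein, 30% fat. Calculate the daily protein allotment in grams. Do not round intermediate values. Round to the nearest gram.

Mifflin-St Jeor (male): BMR = 10(94) + 6.25(188) − 5(18) + 5 = 940 + 1175 − 90 + 5 = 2030 kcal/day.
TEE = 2030 × 2.05 = 4161.5 kcal/day.
Protein energy = 20% × 4161.5 = 832.3 kcal.
Protein = 832.3 ÷ 4 kcal/g = 208.075 g.

208 g/day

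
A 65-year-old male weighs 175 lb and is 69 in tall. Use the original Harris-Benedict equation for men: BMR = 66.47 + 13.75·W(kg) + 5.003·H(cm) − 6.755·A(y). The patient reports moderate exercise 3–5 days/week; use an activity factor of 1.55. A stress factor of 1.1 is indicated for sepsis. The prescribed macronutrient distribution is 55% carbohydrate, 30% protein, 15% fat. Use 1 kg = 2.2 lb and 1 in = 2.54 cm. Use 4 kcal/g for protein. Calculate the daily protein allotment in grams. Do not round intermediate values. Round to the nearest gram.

Convert to metric: weight = 175 ÷ 2.2 = 79.5455 kg; height = 69 × 2.54 = 175.26 cm.
Harris-Benedict: BMR = 66.47 + 13.75(79.5455) + 5.003(175.26) − 6.755(65) = 1597.9708 kcal/day.
TEE = 1597.9708 × 1.55 = 2476.8547 kcal/day.
With stress factor 1.1: 2476.8547 × 1.1 = 2724.5402 kcal/day.
Protein energy = 30% × 2724.5402 = 817.3621 kcal.
Protein = 817.3621 ÷ 4 kcal/g = 204.3405 g.

204 g/day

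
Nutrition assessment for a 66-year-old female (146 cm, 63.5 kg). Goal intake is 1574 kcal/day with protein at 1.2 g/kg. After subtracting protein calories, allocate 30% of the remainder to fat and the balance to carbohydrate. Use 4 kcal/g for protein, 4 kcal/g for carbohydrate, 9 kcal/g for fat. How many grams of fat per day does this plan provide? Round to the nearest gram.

42 g/day

Protein = 1.2 × 63.5 = 76.2 g → 76.2 × 4 = 304.8 kcal.
Non-protein calories = 1574 − 304.8 = 1269.2 kcal.
Fat: 30% × 1269.2 = 380.76 kcal; carbohydrate: 888.44 kcal.
Fat: 380.76 kcal ÷ 9 kcal/g = 42.3067 g.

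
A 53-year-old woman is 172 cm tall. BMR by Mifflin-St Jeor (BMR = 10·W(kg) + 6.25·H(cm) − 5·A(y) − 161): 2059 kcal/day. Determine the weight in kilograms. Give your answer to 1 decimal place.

141.0 kg

2059 = 10·W + 6.25(172) − 5(53) − 161
10·W = 2059 − 649 = 1410, so W = 141 kg.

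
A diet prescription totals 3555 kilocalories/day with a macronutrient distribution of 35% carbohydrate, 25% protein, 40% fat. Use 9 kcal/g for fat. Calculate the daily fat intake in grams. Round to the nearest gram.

Fat energy = 40% × 3555 = 1422 kcal.
At 9 kcal/g: 1422 ÷ 9 = 158 g.

158 g/day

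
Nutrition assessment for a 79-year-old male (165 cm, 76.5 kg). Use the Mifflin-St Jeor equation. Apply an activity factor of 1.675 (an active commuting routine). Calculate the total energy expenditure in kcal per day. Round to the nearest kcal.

Mifflin-St Jeor (male): BMR = 10(76.5) + 6.25(165) − 5(79) + 5 = 765 + 1031.25 − 395 + 5 = 1406.25 kcal/day.
TEE = BMR × activity factor = 1406.25 × 1.675 = 2355.4688 kcal/day.

2355 kcal per day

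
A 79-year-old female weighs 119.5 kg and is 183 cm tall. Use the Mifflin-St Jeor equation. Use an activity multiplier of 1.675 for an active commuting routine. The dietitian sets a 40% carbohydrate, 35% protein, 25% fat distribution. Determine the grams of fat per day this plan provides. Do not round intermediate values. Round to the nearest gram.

Mifflin-St Jeor (female): BMR = 10(119.5) + 6.25(183) − 5(79) − 161 = 1195 + 1143.75 − 395 − 161 = 1782.75 kcal/day.
TEE = 1782.75 × 1.675 = 2986.1063 kcal/day.
Fat energy = 25% × 2986.1063 = 746.5266 kcal.
Fat = 746.5266 ÷ 9 kcal/g = 82.9474 g.

83 g/day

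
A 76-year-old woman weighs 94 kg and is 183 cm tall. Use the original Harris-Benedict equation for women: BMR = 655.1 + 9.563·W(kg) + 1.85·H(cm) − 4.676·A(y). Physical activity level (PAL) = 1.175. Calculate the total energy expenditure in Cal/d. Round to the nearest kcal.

Harris-Benedict: BMR = 655.1 + 9.563(94) + 1.85(183) − 4.676(76) = 1537.196 kcal/day.
TEE = BMR × activity factor = 1537.196 × 1.175 = 1806.2053 kcal/day.

1806 Cal/d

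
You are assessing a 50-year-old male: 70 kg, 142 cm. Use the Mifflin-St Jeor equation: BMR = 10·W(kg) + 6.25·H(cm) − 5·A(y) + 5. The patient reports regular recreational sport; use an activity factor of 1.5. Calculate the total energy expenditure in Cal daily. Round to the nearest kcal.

Mifflin-St Jeor (male): BMR = 10(70) + 6.25(142) − 5(50) + 5 = 700 + 887.5 − 250 + 5 = 1342.5 kcal/day.
TEE = BMR × activity factor = 1342.5 × 1.5 = 2013.75 kcal/day.

2014 Cal daily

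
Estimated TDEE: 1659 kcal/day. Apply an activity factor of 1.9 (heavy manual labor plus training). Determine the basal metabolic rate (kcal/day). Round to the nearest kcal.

873 kcal/day

BMR = TEE ÷ activity factor = 1659 ÷ 1.9 = 873.1579 kcal/day.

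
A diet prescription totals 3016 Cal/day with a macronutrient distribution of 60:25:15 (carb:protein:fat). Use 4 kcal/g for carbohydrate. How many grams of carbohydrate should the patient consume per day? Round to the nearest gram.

Carbohydrate energy = 60% × 3016 = 1809.6 kcal.
At 4 kcal/g: 1809.6 ÷ 4 = 452.4 g.

452 g/day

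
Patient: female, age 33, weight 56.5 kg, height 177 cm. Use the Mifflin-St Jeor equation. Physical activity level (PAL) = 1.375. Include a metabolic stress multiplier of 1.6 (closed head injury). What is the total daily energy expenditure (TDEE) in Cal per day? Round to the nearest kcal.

2960 Cal per day

Mifflin-St Jeor (female): BMR = 10(56.5) + 6.25(177) − 5(33) − 161 = 565 + 1106.25 − 165 − 161 = 1345.25 kcal/day.
TEE = BMR × activity factor = 1345.25 × 1.375 = 1849.7188 kcal/day.
Apply stress factor: 1849.7188 × 1.6 = 2959.55 kcal/day.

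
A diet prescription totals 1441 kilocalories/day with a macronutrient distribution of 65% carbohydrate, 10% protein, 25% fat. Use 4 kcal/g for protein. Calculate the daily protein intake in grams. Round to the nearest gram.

36 g/day

Protein energy = 10% × 1441 = 144.1 kcal.
At 4 kcal/g: 144.1 ÷ 4 = 36.025 g.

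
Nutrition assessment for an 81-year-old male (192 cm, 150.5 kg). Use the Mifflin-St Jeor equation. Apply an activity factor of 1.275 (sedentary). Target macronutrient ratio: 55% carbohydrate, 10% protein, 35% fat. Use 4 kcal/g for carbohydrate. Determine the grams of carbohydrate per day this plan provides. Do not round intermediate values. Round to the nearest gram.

404 g/day

Mifflin-St Jeor (male): BMR = 10(150.5) + 6.25(192) − 5(81) + 5 = 1505 + 1200 − 405 + 5 = 2305 kcal/day.
TEE = 2305 × 1.275 = 2938.875 kcal/day.
Carbohydrate energy = 55% × 2938.875 = 1616.3813 kcal.
Carbohydrate = 1616.3813 ÷ 4 kcal/g = 404.0953 g.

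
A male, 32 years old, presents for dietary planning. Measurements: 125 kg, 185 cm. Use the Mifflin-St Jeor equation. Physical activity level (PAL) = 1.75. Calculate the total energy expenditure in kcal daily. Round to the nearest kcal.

3940 kcal daily

Mifflin-St Jeor (male): BMR = 10(125) + 6.25(185) − 5(32) + 5 = 1250 + 1156.25 − 160 + 5 = 2251.25 kcal/day.
TEE = BMR × activity factor = 2251.25 × 1.75 = 3939.6875 kcal/day.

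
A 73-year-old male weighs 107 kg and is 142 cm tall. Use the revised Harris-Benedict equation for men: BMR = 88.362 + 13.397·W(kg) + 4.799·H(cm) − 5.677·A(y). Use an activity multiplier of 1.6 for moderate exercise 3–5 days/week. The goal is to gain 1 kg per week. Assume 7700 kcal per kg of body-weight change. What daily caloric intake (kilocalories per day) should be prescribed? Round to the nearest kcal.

3962 kilocalories per day

Harris-Benedict: BMR = 88.362 + 13.397(107) + 4.799(142) − 5.677(73) = 1788.878 kcal/day.
TEE = 1788.878 × 1.6 = 2862.2048 kcal/day.
Required daily surplus = 1 × 7700 ÷ 7 = 1100 kcal/day.
Target intake = 2862.2048 + 1100 = 3962.2048 kcal/day.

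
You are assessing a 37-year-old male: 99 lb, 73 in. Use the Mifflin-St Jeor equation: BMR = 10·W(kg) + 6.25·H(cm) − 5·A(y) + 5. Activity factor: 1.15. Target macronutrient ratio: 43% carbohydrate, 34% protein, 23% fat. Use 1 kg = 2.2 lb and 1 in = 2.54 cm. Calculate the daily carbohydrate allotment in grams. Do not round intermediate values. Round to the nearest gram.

Convert to metric: weight = 99 ÷ 2.2 = 45 kg; height = 73 × 2.54 = 185.42 cm.
Mifflin-St Jeor (male): BMR = 10(45) + 6.25(185.42) − 5(37) + 5 = 450 + 1158.875 − 185 + 5 = 1428.875 kcal/day.
TEE = 1428.875 × 1.15 = 1643.2063 kcal/day.
Carbohydrate energy = 43% × 1643.2063 = 706.5787 kcal.
Carbohydrate = 706.5787 ÷ 4 kcal/g = 176.6447 g.

177 g/day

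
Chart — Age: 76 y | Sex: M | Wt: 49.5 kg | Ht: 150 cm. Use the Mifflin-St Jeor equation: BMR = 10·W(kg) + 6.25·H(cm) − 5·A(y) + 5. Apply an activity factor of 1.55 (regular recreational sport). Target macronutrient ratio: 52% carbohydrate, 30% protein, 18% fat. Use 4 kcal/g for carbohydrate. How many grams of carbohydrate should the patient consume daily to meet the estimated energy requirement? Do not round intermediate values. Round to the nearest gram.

213 g/day

Mifflin-St Jeor (male): BMR = 10(49.5) + 6.25(150) − 5(76) + 5 = 495 + 937.5 − 380 + 5 = 1057.5 kcal/day.
TEE = 1057.5 × 1.55 = 1639.125 kcal/day.
Carbohydrate energy = 52% × 1639.125 = 852.345 kcal.
Carbohydrate = 852.345 ÷ 4 kcal/g = 213.0863 g.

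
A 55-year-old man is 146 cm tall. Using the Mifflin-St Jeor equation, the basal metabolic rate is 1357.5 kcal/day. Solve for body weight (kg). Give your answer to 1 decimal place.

1357.5 = 10·W + 6.25(146) − 5(55) + 5
10·W = 1357.5 − 642.5 = 715, so W = 71.5 kg.

71.5 kg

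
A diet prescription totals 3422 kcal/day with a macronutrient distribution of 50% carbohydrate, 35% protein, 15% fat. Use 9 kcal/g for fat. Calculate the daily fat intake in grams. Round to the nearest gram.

57 g/day

Fat energy = 15% × 3422 = 513.3 kcal.
At 9 kcal/g: 513.3 ÷ 9 = 57.0333 g.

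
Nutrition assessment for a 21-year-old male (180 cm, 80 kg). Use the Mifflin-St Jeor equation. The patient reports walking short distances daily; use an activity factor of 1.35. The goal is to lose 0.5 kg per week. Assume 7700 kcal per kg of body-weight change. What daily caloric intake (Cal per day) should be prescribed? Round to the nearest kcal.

1914 Cal per day

Mifflin-St Jeor (male): BMR = 10(80) + 6.25(180) − 5(21) + 5 = 800 + 1125 − 105 + 5 = 1825 kcal/day.
TEE = 1825 × 1.35 = 2463.75 kcal/day.
Required daily deficit = 0.5 × 7700 ÷ 7 = 550 kcal/day.
Target intake = 2463.75 − 550 = 1913.75 kcal/day.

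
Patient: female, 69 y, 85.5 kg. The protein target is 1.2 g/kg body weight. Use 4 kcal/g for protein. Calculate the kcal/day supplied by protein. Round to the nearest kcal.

Protein = 1.2 g/kg × 85.5 kg = 102.6 g/day.
Protein energy = 102.6 g × 4 kcal/g = 410.4 kcal/day.

410 kcal/day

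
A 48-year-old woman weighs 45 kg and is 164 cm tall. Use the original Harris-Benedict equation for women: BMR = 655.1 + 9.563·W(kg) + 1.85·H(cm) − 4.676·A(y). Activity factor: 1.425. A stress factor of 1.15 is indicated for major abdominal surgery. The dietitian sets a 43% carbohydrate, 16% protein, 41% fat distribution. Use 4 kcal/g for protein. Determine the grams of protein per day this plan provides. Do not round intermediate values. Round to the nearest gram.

76 g/day

Harris-Benedict: BMR = 655.1 + 9.563(45) + 1.85(164) − 4.676(48) = 1164.387 kcal/day.
TEE = 1164.387 × 1.425 = 1659.2515 kcal/day.
With stress factor 1.15: 1659.2515 × 1.15 = 1908.1392 kcal/day.
Protein energy = 16% × 1908.1392 = 305.3023 kcal.
Protein = 305.3023 ÷ 4 kcal/g = 76.3256 g.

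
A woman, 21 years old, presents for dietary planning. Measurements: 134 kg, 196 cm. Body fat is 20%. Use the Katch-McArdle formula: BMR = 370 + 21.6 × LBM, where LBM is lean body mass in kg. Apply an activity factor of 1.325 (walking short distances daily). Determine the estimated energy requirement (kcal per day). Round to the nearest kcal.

3558 kcal per day

LBM = 134 × (1 − 0.2) = 107.2 kg. Katch-McArdle: BMR = 370 + 21.6 × 107.2 = 2685.52 kcal/day.
TEE = BMR × activity factor = 2685.52 × 1.325 = 3558.314 kcal/day.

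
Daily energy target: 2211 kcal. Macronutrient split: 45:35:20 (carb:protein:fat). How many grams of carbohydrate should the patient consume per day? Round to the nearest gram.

Carbohydrate energy = 45% × 2211 = 994.95 kcal.
At 4 kcal/g: 994.95 ÷ 4 = 248.7375 g.

249 g/day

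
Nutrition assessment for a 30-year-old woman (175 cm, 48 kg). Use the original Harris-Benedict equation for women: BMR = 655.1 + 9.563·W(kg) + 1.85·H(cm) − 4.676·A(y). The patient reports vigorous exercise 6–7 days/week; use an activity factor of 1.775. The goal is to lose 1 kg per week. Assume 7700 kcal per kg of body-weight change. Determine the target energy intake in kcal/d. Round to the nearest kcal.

1203 kcal/d

Harris-Benedict: BMR = 655.1 + 9.563(48) + 1.85(175) − 4.676(30) = 1297.594 kcal/day.
TEE = 1297.594 × 1.775 = 2303.2294 kcal/day.
Required daily deficit = 1 × 7700 ÷ 7 = 1100 kcal/day.
Target intake = 2303.2294 − 1100 = 1203.2294 kcal/day.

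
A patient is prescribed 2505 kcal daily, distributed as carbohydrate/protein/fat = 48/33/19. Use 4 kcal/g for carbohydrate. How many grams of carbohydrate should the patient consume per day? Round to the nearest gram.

Carbohydrate energy = 48% × 2505 = 1202.4 kcal.
At 4 kcal/g: 1202.4 ÷ 4 = 300.6 g.

301 g/day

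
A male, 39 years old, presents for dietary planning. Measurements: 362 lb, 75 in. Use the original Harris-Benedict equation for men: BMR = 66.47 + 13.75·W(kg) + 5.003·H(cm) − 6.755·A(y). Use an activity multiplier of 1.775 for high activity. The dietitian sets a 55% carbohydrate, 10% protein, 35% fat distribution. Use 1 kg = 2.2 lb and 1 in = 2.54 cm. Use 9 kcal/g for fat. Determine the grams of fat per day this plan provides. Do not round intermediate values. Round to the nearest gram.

208 g/day

Convert to metric: weight = 362 ÷ 2.2 = 164.5455 kg; height = 75 × 2.54 = 190.5 cm.
Harris-Benedict: BMR = 66.47 + 13.75(164.5455) + 5.003(190.5) − 6.755(39) = 3018.5965 kcal/day.
TEE = 3018.5965 × 1.775 = 5358.0088 kcal/day.
Fat energy = 35% × 5358.0088 = 1875.3031 kcal.
Fat = 1875.3031 ÷ 9 kcal/g = 208.367 g.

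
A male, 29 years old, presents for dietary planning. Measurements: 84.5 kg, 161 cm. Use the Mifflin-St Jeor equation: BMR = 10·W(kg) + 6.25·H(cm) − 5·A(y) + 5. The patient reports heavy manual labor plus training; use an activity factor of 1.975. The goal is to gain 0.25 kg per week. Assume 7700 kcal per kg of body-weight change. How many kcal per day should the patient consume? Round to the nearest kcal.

3655 kcal per day

Mifflin-St Jeor (male): BMR = 10(84.5) + 6.25(161) − 5(29) + 5 = 845 + 1006.25 − 145 + 5 = 1711.25 kcal/day.
TEE = 1711.25 × 1.975 = 3379.7188 kcal/day.
Required daily surplus = 0.25 × 7700 ÷ 7 = 275 kcal/day.
Target intake = 3379.7188 + 275 = 3654.7188 kcal/day.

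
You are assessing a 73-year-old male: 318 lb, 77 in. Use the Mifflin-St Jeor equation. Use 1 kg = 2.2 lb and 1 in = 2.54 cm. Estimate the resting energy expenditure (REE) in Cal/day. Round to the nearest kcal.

Convert to metric: weight = 318 ÷ 2.2 = 144.5455 kg; height = 77 × 2.54 = 195.58 cm.
Mifflin-St Jeor (male): BMR = 10(144.5455) + 6.25(195.58) − 5(73) + 5 = 1445.4545 + 1222.375 − 365 + 5 = 2307.8295 kcal/day.

2308 Cal/day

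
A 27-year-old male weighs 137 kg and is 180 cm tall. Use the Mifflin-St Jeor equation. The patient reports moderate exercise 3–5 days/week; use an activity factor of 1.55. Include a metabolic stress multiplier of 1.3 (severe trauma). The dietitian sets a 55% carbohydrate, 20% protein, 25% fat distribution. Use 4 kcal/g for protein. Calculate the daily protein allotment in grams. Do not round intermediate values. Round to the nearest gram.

Mifflin-St Jeor (male): BMR = 10(137) + 6.25(180) − 5(27) + 5 = 1370 + 1125 − 135 + 5 = 2365 kcal/day.
TEE = 2365 × 1.55 = 3665.75 kcal/day.
With stress factor 1.3: 3665.75 × 1.3 = 4765.475 kcal/day.
Protein energy = 20% × 4765.475 = 953.095 kcal.
Protein = 953.095 ÷ 4 kcal/g = 238.2738 g.

238 g/day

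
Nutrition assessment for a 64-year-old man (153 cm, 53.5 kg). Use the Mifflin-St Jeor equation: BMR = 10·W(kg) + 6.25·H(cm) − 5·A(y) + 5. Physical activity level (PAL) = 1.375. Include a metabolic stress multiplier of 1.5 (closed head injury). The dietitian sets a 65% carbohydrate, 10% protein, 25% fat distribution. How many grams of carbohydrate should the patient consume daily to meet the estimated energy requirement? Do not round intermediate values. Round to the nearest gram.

Mifflin-St Jeor (male): BMR = 10(53.5) + 6.25(153) − 5(64) + 5 = 535 + 956.25 − 320 + 5 = 1176.25 kcal/day.
TEE = 1176.25 × 1.375 = 1617.3438 kcal/day.
With stress factor 1.5: 1617.3438 × 1.5 = 2426.0156 kcal/day.
Carbohydrate energy = 65% × 2426.0156 = 1576.9102 kcal.
Carbohydrate = 1576.9102 ÷ 4 kcal/g = 394.2275 g.

394 g/day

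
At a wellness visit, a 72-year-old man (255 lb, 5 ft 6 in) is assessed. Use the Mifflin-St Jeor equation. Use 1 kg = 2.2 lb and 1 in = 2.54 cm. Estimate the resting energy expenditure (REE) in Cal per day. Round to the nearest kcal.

Convert to metric: weight = 255 ÷ 2.2 = 115.9091 kg; height = (5×12 + 6) × 2.54 = 66 × 2.54 = 167.64 cm.
Mifflin-St Jeor (male): BMR = 10(115.9091) + 6.25(167.64) − 5(72) + 5 = 1159.0909 + 1047.75 − 360 + 5 = 1851.8409 kcal/day.

1852 Cal per day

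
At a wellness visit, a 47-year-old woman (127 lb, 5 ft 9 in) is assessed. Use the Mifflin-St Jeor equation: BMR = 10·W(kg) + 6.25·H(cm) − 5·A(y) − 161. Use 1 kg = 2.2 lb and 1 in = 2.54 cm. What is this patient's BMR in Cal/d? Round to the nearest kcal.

1277 Cal/d

Convert to metric: weight = 127 ÷ 2.2 = 57.7273 kg; height = (5×12 + 9) × 2.54 = 69 × 2.54 = 175.26 cm.
Mifflin-St Jeor (female): BMR = 10(57.7273) + 6.25(175.26) − 5(47) − 161 = 577.2727 + 1095.375 − 235 − 161 = 1276.6477 kcal/day.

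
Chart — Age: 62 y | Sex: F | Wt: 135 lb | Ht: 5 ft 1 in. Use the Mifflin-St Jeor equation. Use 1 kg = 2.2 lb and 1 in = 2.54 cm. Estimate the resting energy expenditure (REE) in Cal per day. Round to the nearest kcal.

Convert to metric: weight = 135 ÷ 2.2 = 61.3636 kg; height = (5×12 + 1) × 2.54 = 61 × 2.54 = 154.94 cm.
Mifflin-St Jeor (female): BMR = 10(61.3636) + 6.25(154.94) − 5(62) − 161 = 613.6364 + 968.375 − 310 − 161 = 1111.0114 kcal/day.

1111 Cal per day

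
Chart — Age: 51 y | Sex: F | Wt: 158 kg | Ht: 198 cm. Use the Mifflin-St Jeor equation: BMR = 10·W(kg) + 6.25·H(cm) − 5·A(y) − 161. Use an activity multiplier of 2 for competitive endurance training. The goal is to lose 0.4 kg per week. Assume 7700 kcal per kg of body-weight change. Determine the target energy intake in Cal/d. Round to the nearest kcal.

Mifflin-St Jeor (female): BMR = 10(158) + 6.25(198) − 5(51) − 161 = 1580 + 1237.5 − 255 − 161 = 2401.5 kcal/day.
TEE = 2401.5 × 2 = 4803 kcal/day.
Required daily deficit = 0.4 × 7700 ÷ 7 = 440 kcal/day.
Target intake = 4803 − 440 = 4363 kcal/day.

4363 Cal/d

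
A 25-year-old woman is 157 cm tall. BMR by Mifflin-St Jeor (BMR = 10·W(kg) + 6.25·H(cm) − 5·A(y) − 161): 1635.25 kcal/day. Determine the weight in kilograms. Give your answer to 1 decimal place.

1635.25 = 10·W + 6.25(157) − 5(25) − 161
10·W = 1635.25 − 695.25 = 940, so W = 94 kg.

94.0 kg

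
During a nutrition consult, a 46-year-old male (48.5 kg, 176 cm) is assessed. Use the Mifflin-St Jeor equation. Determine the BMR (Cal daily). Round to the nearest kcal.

1360 Cal daily

Mifflin-St Jeor (male): BMR = 10(48.5) + 6.25(176) − 5(46) + 5 = 485 + 1100 − 230 + 5 = 1360 kcal/day.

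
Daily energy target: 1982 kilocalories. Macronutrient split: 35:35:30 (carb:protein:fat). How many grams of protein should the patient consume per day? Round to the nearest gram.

Protein energy = 35% × 1982 = 693.7 kcal.
At 4 kcal/g: 693.7 ÷ 4 = 173.425 g.

173 g/day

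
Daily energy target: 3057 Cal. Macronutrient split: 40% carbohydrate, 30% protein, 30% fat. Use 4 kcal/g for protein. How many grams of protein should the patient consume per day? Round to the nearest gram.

229 g/day

Protein energy = 30% × 3057 = 917.1 kcal.
At 4 kcal/g: 917.1 ÷ 4 = 229.275 g.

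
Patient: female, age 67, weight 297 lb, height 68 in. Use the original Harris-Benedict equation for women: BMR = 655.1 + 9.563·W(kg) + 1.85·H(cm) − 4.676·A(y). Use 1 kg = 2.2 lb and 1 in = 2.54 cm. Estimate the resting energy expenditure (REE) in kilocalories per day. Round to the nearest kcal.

Convert to metric: weight = 297 ÷ 2.2 = 135 kg; height = 68 × 2.54 = 172.72 cm.
Harris-Benedict: BMR = 655.1 + 9.563(135) + 1.85(172.72) − 4.676(67) = 1952.345 kcal/day.

1952 kilocalories per day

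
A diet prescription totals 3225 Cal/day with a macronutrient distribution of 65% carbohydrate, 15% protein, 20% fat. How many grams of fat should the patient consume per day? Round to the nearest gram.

72 g/day

Fat energy = 20% × 3225 = 645 kcal.
At 9 kcal/g: 645 ÷ 9 = 71.6667 g.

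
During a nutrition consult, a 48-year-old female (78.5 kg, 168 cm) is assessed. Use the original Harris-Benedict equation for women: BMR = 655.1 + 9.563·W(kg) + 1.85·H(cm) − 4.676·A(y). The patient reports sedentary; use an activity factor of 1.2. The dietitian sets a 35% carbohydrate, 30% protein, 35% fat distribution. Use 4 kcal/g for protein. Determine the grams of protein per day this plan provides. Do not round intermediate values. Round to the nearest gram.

Harris-Benedict: BMR = 655.1 + 9.563(78.5) + 1.85(168) − 4.676(48) = 1492.1475 kcal/day.
TEE = 1492.1475 × 1.2 = 1790.577 kcal/day.
Protein energy = 30% × 1790.577 = 537.1731 kcal.
Protein = 537.1731 ÷ 4 kcal/g = 134.2933 g.

134 g/day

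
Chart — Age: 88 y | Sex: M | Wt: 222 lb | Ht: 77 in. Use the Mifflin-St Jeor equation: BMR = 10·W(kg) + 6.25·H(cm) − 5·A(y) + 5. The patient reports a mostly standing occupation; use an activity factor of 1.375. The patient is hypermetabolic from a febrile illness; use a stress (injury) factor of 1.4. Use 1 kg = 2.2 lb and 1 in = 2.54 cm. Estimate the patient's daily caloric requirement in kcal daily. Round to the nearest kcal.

3458 kcal daily

Convert to metric: weight = 222 ÷ 2.2 = 100.9091 kg; height = 77 × 2.54 = 195.58 cm.
Mifflin-St Jeor (male): BMR = 10(100.9091) + 6.25(195.58) − 5(88) + 5 = 1009.0909 + 1222.375 − 440 + 5 = 1796.4659 kcal/day.
TEE = BMR × activity factor = 1796.4659 × 1.375 = 2470.1406 kcal/day.
Apply stress factor: 2470.1406 × 1.4 = 3458.1969 kcal/day.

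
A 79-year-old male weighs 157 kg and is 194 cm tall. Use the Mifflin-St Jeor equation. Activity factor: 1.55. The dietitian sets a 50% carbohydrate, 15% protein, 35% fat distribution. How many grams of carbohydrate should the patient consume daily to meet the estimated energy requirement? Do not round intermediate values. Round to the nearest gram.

Mifflin-St Jeor (male): BMR = 10(157) + 6.25(194) − 5(79) + 5 = 1570 + 1212.5 − 395 + 5 = 2392.5 kcal/day.
TEE = 2392.5 × 1.55 = 3708.375 kcal/day.
Carbohydrate energy = 50% × 3708.375 = 1854.1875 kcal.
Carbohydrate = 1854.1875 ÷ 4 kcal/g = 463.5469 g.

464 g/day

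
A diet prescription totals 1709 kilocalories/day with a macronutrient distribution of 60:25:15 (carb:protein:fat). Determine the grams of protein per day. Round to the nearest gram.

107 g/day

Protein energy = 25% × 1709 = 427.25 kcal.
At 4 kcal/g: 427.25 ÷ 4 = 106.8125 g.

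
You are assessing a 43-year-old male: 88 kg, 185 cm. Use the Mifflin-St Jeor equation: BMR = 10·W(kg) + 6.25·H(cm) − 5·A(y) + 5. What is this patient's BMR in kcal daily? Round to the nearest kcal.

Mifflin-St Jeor (male): BMR = 10(88) + 6.25(185) − 5(43) + 5 = 880 + 1156.25 − 215 + 5 = 1826.25 kcal/day.

1826 kcal daily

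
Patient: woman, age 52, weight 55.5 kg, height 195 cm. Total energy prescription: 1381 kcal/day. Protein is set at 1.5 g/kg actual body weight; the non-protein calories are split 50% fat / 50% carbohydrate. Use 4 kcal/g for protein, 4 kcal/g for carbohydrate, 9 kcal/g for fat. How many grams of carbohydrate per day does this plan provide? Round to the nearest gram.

131 g/day

Protein = 1.5 × 55.5 = 83.25 g → 83.25 × 4 = 333 kcal.
Non-protein calories = 1381 − 333 = 1048 kcal.
Fat: 50% × 1048 = 524 kcal; carbohydrate: 524 kcal.
Carbohydrate: 524 kcal ÷ 4 kcal/g = 131 g.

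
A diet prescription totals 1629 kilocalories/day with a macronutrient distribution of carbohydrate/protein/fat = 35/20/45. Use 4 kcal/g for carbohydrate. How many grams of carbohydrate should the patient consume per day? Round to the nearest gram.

Carbohydrate energy = 35% × 1629 = 570.15 kcal.
At 4 kcal/g: 570.15 ÷ 4 = 142.5375 g.

143 g/day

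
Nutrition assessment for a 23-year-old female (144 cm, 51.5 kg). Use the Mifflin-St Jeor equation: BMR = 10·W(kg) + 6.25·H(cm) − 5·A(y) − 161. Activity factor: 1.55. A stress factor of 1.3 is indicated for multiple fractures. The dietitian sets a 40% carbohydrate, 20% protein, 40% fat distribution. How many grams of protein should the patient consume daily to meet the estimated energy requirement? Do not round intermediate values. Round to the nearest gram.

Mifflin-St Jeor (female): BMR = 10(51.5) + 6.25(144) − 5(23) − 161 = 515 + 900 − 115 − 161 = 1139 kcal/day.
TEE = 1139 × 1.55 = 1765.45 kcal/day.
With stress factor 1.3: 1765.45 × 1.3 = 2295.085 kcal/day.
Protein energy = 20% × 2295.085 = 459.017 kcal.
Protein = 459.017 ÷ 4 kcal/g = 114.7543 g.

115 g/day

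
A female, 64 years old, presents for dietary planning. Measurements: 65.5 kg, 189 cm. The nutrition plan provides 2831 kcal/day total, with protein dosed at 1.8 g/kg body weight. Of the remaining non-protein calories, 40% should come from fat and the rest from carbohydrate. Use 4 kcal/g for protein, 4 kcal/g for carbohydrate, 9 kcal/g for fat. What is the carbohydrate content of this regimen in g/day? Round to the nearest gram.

354 g/day

Protein = 1.8 × 65.5 = 117.9 g → 117.9 × 4 = 471.6 kcal.
Non-protein calories = 2831 − 471.6 = 2359.4 kcal.
Fat: 40% × 2359.4 = 943.76 kcal; carbohydrate: 1415.64 kcal.
Carbohydrate: 1415.64 kcal ÷ 4 kcal/g = 353.91 g.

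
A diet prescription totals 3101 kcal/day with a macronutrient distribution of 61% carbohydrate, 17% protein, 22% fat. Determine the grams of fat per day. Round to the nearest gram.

76 g/day

Fat energy = 22% × 3101 = 682.22 kcal.
At 9 kcal/g: 682.22 ÷ 9 = 75.8022 g.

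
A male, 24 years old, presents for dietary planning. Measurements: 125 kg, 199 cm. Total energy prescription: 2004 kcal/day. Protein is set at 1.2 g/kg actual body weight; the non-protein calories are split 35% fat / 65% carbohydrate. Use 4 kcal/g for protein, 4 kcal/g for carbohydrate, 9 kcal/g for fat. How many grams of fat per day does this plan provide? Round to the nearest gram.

55 g/day

Protein = 1.2 × 125 = 150 g → 150 × 4 = 600 kcal.
Non-protein calories = 2004 − 600 = 1404 kcal.
Fat: 35% × 1404 = 491.4 kcal; carbohydrate: 912.6 kcal.
Fat: 491.4 kcal ÷ 9 kcal/g = 54.6 g.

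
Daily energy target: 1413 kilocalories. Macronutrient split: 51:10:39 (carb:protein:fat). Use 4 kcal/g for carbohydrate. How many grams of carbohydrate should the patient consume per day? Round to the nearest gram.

180 g/day

Carbohydrate energy = 51% × 1413 = 720.63 kcal.
At 4 kcal/g: 720.63 ÷ 4 = 180.1575 g.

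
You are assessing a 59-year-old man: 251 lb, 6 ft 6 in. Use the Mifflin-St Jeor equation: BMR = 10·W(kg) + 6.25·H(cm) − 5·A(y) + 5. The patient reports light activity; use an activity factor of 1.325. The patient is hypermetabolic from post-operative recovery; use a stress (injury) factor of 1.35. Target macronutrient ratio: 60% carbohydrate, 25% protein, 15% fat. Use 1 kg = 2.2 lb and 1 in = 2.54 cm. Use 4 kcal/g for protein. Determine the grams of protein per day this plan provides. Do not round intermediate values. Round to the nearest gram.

Convert to metric: weight = 251 ÷ 2.2 = 114.0909 kg; height = (6×12 + 6) × 2.54 = 78 × 2.54 = 198.12 cm.
Mifflin-St Jeor (male): BMR = 10(114.0909) + 6.25(198.12) − 5(59) + 5 = 1140.9091 + 1238.25 − 295 + 5 = 2089.1591 kcal/day.
TEE = 2089.1591 × 1.325 = 2768.1358 kcal/day.
With stress factor 1.35: 2768.1358 × 1.35 = 3736.9833 kcal/day.
Protein energy = 25% × 3736.9833 = 934.2458 kcal.
Protein = 934.2458 ÷ 4 kcal/g = 233.5615 g.

234 g/day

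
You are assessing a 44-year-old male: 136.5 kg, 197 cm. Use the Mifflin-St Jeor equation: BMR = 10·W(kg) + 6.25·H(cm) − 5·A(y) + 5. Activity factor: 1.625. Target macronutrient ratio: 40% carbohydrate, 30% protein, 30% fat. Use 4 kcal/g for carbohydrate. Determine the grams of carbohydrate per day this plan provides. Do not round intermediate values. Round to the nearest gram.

Mifflin-St Jeor (male): BMR = 10(136.5) + 6.25(197) − 5(44) + 5 = 1365 + 1231.25 − 220 + 5 = 2381.25 kcal/day.
TEE = 2381.25 × 1.625 = 3869.5313 kcal/day.
Carbohydrate energy = 40% × 3869.5313 = 1547.8125 kcal.
Carbohydrate = 1547.8125 ÷ 4 kcal/g = 386.9531 g.

387 g/day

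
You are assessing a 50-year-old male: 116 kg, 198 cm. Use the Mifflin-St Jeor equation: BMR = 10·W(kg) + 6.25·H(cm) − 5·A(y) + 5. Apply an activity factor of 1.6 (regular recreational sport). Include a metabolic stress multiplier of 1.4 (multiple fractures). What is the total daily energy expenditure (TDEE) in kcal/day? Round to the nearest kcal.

4822 kcal/day

Mifflin-St Jeor (male): BMR = 10(116) + 6.25(198) − 5(50) + 5 = 1160 + 1237.5 − 250 + 5 = 2152.5 kcal/day.
TEE = BMR × activity factor = 2152.5 × 1.6 = 3444 kcal/day.
Apply stress factor: 3444 × 1.4 = 4821.6 kcal/day.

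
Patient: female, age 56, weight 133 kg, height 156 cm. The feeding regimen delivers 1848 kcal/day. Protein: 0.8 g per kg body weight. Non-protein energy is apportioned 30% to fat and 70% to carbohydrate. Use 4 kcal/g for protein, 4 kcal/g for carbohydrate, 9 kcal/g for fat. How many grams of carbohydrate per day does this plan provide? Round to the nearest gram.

249 g/day

Protein = 0.8 × 133 = 106.4 g → 106.4 × 4 = 425.6 kcal.
Non-protein calories = 1848 − 425.6 = 1422.4 kcal.
Fat: 30% × 1422.4 = 426.72 kcal; carbohydrate: 995.68 kcal.
Carbohydrate: 995.68 kcal ÷ 4 kcal/g = 248.92 g.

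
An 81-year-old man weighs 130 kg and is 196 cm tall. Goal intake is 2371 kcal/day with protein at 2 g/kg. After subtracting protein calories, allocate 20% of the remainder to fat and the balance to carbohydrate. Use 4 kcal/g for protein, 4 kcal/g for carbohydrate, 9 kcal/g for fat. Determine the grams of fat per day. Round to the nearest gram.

30 g/day

Protein = 2 × 130 = 260 g → 260 × 4 = 1040 kcal.
Non-protein calories = 2371 − 1040 = 1331 kcal.
Fat: 20% × 1331 = 266.2 kcal; carbohydrate: 1064.8 kcal.
Fat: 266.2 kcal ÷ 9 kcal/g = 29.5778 g.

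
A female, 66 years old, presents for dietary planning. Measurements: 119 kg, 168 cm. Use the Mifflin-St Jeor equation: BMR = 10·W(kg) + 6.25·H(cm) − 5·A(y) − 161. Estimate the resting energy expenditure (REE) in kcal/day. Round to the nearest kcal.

1749 kcal/day

Mifflin-St Jeor (female): BMR = 10(119) + 6.25(168) − 5(66) − 161 = 1190 + 1050 − 330 − 161 = 1749 kcal/day.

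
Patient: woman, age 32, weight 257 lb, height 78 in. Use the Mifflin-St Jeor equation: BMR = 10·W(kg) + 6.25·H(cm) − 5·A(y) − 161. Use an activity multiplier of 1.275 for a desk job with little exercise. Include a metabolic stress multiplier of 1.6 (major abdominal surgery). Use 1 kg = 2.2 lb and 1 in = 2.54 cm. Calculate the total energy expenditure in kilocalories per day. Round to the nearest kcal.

4254 kilocalories per day

Convert to metric: weight = 257 ÷ 2.2 = 116.8182 kg; height = 78 × 2.54 = 198.12 cm.
Mifflin-St Jeor (female): BMR = 10(116.8182) + 6.25(198.12) − 5(32) − 161 = 1168.1818 + 1238.25 − 160 − 161 = 2085.4318 kcal/day.
TEE = BMR × activity factor = 2085.4318 × 1.275 = 2658.9256 kcal/day.
Apply stress factor: 2658.9256 × 1.6 = 4254.2809 kcal/day.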